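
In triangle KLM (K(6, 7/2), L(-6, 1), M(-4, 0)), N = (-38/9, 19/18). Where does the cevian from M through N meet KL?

Barycentric coordinates of N with respect to KLM: (1/9, 2/3, 2/9).
On side KL the M-coordinate is zero; dropping N's M-weight 2/9 and renormalizing the remaining 1/9 : 2/3 gives weights 1/7, 6/7 on K, L.
J = (1/7)·(6, 7/2) + (6/7)·(-6, 1) = (-30/7, 19/14).

(-30/7, 19/14)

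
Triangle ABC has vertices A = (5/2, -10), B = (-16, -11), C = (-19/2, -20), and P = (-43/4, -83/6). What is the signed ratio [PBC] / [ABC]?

[ABC] = ½·((5/2)·(-11−(-20)) + (-16)·(-20−(-10)) + (-19/2)·(-10−(-11))) = ½·(45/2 + 160 − 19/2) = 173/2.
[PBC] = ½·((-43/4)·(-11−(-20)) + (-16)·(-20−(-83/6)) + (-19/2)·(-83/6−(-11))) = ½·(-387/4 + 296/3 + 323/12) = 173/12, so the ratio is (173/12)/(173/2) = 1/6.

1/6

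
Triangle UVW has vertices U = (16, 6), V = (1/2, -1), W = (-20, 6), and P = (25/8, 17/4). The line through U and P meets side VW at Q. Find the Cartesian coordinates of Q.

(-39/4, 5/2)

Barycentric coordinates of P with respect to UVW: (1/2, 1/4, 1/4).
On side VW the U-coordinate is zero; dropping P's U-weight 1/2 and renormalizing the remaining 1/4 : 1/4 gives weights 1/2, 1/2 on V, W.
Q = (1/2)·(1/2, -1) + (1/2)·(-20, 6) = (-39/4, 5/2).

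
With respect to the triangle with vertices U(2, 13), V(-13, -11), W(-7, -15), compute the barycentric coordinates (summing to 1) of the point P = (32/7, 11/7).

(5/7, -6/7, 8/7)

Signed area of the reference triangle: [UVW] = ½·(2·(-11−(-15)) + (-13)·(-15−13) + (-7)·(13−(-11))) = ½·(8 + 364 − 168) = 102.
[PVW] = ½·((32/7)·(-11−(-15)) + (-13)·(-15−(11/7)) + (-7)·(11/7−(-11))) = ½·(128/7 + 1508/7 − 88) = 510/7, so the U-coordinate is (510/7)/102 = 5/7.
[UPW] = ½·(2·(11/7−(-15)) + (32/7)·(-15−13) + (-7)·(13−(11/7))) = ½·(232/7 − 128 − 80) = -612/7, so the V-coordinate is -6/7.
[UVP] = ½·(2·(-11−(11/7)) + (-13)·(11/7−13) + (32/7)·(13−(-11))) = ½·(-176/7 + 1040/7 + 768/7) = 816/7, so the W-coordinate is 8/7.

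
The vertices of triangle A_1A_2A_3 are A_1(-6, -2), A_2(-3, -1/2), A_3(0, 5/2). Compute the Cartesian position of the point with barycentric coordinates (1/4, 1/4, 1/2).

(-9/4, 5/8)

P = (1/4)·A_1 + (1/4)·A_2 + (1/2)·A_3.
x-coordinate: (1/4)·(-6) + (1/4)·(-3) + (1/2)·0 = -9/4.
y-coordinate: (1/4)·(-2) + (1/4)·(-1/2) + (1/2)·(5/2) = 5/8.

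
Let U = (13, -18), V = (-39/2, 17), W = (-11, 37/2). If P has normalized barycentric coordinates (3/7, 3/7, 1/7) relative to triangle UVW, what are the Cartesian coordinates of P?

P = (3/7)·U + (3/7)·V + (1/7)·W.
x-coordinate: (3/7)·13 + (3/7)·(-39/2) + (1/7)·(-11) = -61/14.
y-coordinate: (3/7)·(-18) + (3/7)·17 + (1/7)·(37/2) = 31/14.

(-61/14, 31/14)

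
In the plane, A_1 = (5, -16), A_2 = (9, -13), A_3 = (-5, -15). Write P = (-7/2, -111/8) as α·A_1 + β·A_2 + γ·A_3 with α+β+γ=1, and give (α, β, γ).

(-3/8, 3/8, 1)

Signed area of the reference triangle: [A_1A_2A_3] = ½·(5·(-13−(-15)) + 9·(-15−(-16)) + (-5)·(-16−(-13))) = ½·(10 + 9 + 15) = 17.
[PA_2A_3] = ½·((-7/2)·(-13−(-15)) + 9·(-15−(-111/8)) + (-5)·(-111/8−(-13))) = ½·(-7 − 81/8 + 35/8) = -51/8, so the A_1-coordinate is (-51/8)/17 = -3/8.
[A_1PA_3] = ½·(5·(-111/8−(-15)) + (-7/2)·(-15−(-16)) + (-5)·(-16−(-111/8))) = ½·(45/8 − 7/2 + 85/8) = 51/8, so the A_2-coordinate is 3/8.
[A_1A_2P] = ½·(5·(-13−(-111/8)) + 9·(-111/8−(-16)) + (-7/2)·(-16−(-13))) = ½·(35/8 + 153/8 + 21/2) = 17, so the A_3-coordinate is 1.
Check: -3/8 + 3/8 + 1 = 1.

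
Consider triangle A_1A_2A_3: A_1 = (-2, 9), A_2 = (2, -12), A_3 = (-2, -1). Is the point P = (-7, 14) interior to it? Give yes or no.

Barycentric coordinates of P: (1/8, -5/4, 17/8).
The three coordinates are positive, negative, positive; a point is interior exactly when all three are positive.

no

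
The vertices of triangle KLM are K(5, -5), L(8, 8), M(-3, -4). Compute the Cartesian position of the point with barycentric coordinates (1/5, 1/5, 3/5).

N = (1/5)·K + (1/5)·L + (3/5)·M.
x-coordinate: (1/5)·5 + (1/5)·8 + (3/5)·(-3) = 4/5.
y-coordinate: (1/5)·(-5) + (1/5)·8 + (3/5)·(-4) = -9/5.

(4/5, -9/5)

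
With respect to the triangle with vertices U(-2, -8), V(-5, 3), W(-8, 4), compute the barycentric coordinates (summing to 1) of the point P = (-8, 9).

(-1/2, 1, 1/2)

Signed area of the reference triangle: [UVW] = ½·((-2)·(3−4) + (-5)·(4−(-8)) + (-8)·(-8−3)) = ½·(2 − 60 + 88) = 15.
[PVW] = ½·((-8)·(3−4) + (-5)·(4−9) + (-8)·(9−3)) = ½·(8 + 25 − 48) = -15/2, so the U-coordinate is (-15/2)/15 = -1/2.
[UPW] = ½·((-2)·(9−4) + (-8)·(4−(-8)) + (-8)·(-8−9)) = ½·(-10 − 96 + 136) = 15, so the V-coordinate is 1.
[UVP] = ½·((-2)·(3−9) + (-5)·(9−(-8)) + (-8)·(-8−3)) = ½·(12 − 85 + 88) = 15/2, so the W-coordinate is 1/2.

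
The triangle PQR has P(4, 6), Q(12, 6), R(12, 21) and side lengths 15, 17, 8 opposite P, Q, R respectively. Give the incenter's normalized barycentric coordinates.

(3/8, 17/40, 1/5)

The incenter has barycentric coordinates proportional to the opposite side lengths: (15 : 17 : 8).
Normalizing by 15+17+8 = 40 gives (3/8, 17/40, 1/5).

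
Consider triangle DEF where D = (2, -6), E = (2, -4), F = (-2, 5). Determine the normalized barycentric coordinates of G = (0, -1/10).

Signed area of the reference triangle: [DEF] = ½·(2·(-4−5) + 2·(5−(-6)) + (-2)·(-6−(-4))) = ½·(-18 + 22 + 4) = 4.
[GEF] = ½·(0·(-4−5) + 2·(5−(-1/10)) + (-2)·(-1/10−(-4))) = ½·(0 + 51/5 − 39/5) = 6/5, so the D-coordinate is (6/5)/4 = 3/10.
[DGF] = ½·(2·(-1/10−5) + 0·(5−(-6)) + (-2)·(-6−(-1/10))) = ½·(-51/5 + 0 + 59/5) = 4/5, so the E-coordinate is 1/5.
[DEG] = ½·(2·(-4−(-1/10)) + 2·(-1/10−(-6)) + 0·(-6−(-4))) = ½·(-39/5 + 59/5 + 0) = 2, so the F-coordinate is 1/2.

(3/10, 1/5, 1/2)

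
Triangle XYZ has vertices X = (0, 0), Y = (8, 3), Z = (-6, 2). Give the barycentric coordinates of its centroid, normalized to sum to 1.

(1/3, 1/3, 1/3)

The centroid is the average of the vertices, so each weight is 1/3.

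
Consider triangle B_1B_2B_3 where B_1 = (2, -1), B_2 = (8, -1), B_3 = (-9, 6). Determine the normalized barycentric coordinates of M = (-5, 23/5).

Signed area of the reference triangle: [B_1B_2B_3] = ½·(2·(-1−6) + 8·(6−(-1)) + (-9)·(-1−(-1))) = ½·(-14 + 56 + 0) = 21.
[MB_2B_3] = ½·((-5)·(-1−6) + 8·(6−(23/5)) + (-9)·(23/5−(-1))) = ½·(35 + 56/5 − 252/5) = -21/10, so the B_1-coordinate is (-21/10)/21 = -1/10.
[B_1MB_3] = ½·(2·(23/5−6) + (-5)·(6−(-1)) + (-9)·(-1−(23/5))) = ½·(-14/5 − 35 + 252/5) = 63/10, so the B_2-coordinate is 3/10.
[B_1B_2M] = ½·(2·(-1−(23/5)) + 8·(23/5−(-1)) + (-5)·(-1−(-1))) = ½·(-56/5 + 224/5 + 0) = 84/5, so the B_3-coordinate is 4/5.

(-1/10, 3/10, 4/5)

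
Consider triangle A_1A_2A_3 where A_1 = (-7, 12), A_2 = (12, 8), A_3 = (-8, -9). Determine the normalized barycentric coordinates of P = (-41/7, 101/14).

Signed area of the reference triangle: [A_1A_2A_3] = ½·((-7)·(8−(-9)) + 12·(-9−12) + (-8)·(12−8)) = ½·(-119 − 252 − 32) = -403/2.
[PA_2A_3] = ½·((-41/7)·(8−(-9)) + 12·(-9−(101/14)) + (-8)·(101/14−8)) = ½·(-697/7 − 1362/7 + 44/7) = -2015/14, so the A_1-coordinate is (-2015/14)/(-403/2) = 5/7.
[A_1PA_3] = ½·((-7)·(101/14−(-9)) + (-41/7)·(-9−12) + (-8)·(12−(101/14))) = ½·(-227/2 + 123 − 268/7) = -403/28, so the A_2-coordinate is 1/14.
[A_1A_2P] = ½·((-7)·(8−(101/14)) + 12·(101/14−12) + (-41/7)·(12−8)) = ½·(-11/2 − 402/7 − 164/7) = -1209/28, so the A_3-coordinate is 3/14.
Check: 5/7 + 1/14 + 3/14 = 1.

(5/7, 1/14, 3/14)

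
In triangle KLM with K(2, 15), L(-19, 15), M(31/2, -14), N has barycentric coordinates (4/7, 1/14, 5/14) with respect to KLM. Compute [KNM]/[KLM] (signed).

The signed ratio [KNM]/[KLM] equals the barycentric coordinate of N at vertex L, which is 1/14.

1/14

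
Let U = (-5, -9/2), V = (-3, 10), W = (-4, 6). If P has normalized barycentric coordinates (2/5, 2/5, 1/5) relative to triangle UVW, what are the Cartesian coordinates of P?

P = (2/5)·U + (2/5)·V + (1/5)·W.
x-coordinate: (2/5)·(-5) + (2/5)·(-3) + (1/5)·(-4) = -4.
y-coordinate: (2/5)·(-9/2) + (2/5)·10 + (1/5)·6 = 17/5.

(-4, 17/5)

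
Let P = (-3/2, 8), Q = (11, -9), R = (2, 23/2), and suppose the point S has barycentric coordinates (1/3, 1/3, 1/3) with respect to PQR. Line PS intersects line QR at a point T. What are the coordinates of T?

Line PS meets QR where the P-coordinate vanishes; zeroing S's P-weight and renormalizing leaves Q, R-weights 1/3 : 1/3 → (1/2, 1/2).
So T = (1/2)·Q + (1/2)·R = (13/2, 5/4).

(13/2, 5/4)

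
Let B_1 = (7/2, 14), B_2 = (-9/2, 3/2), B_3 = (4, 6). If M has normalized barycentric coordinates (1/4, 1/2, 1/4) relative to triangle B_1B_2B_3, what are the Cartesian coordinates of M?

(-3/8, 23/4)

M = (1/4)·B_1 + (1/2)·B_2 + (1/4)·B_3.
x-coordinate: (1/4)·(7/2) + (1/2)·(-9/2) + (1/4)·4 = -3/8.
y-coordinate: (1/4)·14 + (1/2)·(3/2) + (1/4)·6 = 23/4.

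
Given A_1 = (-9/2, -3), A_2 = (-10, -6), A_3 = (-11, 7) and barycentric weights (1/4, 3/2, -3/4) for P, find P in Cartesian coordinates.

P = (1/4)·A_1 + (3/2)·A_2 + (-3/4)·A_3.
x-coordinate: (1/4)·(-9/2) + (3/2)·(-10) + (-3/4)·(-11) = -63/8.
y-coordinate: (1/4)·(-3) + (3/2)·(-6) + (-3/4)·7 = -15.

(-63/8, -15)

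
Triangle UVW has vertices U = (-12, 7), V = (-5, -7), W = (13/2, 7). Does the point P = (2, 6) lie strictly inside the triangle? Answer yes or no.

yes

Barycentric coordinates of P: (103/518, 1/14, 27/37).
The three coordinates are positive, positive, positive; a point is interior exactly when all three are positive.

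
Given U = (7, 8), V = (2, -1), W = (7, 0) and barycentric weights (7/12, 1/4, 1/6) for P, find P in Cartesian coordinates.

(23/4, 53/12)

P = (7/12)·U + (1/4)·V + (1/6)·W.
x-coordinate: (7/12)·7 + (1/4)·2 + (1/6)·7 = 23/4.
y-coordinate: (7/12)·8 + (1/4)·(-1) + (1/6)·0 = 53/12.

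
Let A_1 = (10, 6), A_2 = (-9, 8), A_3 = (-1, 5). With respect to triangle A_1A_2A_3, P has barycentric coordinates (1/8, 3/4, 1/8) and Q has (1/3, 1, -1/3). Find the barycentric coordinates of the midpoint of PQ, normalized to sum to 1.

Since both coordinate triples sum to 1, the midpoint's barycentrics are the componentwise average.
(1/8+1/3)/2 = 11/48; similarly 7/8 and -5/48.

(11/48, 7/8, -5/48)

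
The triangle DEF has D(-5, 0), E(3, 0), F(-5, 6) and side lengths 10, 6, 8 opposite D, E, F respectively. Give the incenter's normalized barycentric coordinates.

(5/12, 1/4, 1/3)

The incenter has barycentric coordinates proportional to the opposite side lengths: (10 : 6 : 8).
Normalizing by 10+6+8 = 24 gives (5/12, 1/4, 1/3).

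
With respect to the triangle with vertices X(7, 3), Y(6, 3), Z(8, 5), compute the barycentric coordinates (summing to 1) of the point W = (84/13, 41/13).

Signed area of the reference triangle: [XYZ] = ½·(7·(3−5) + 6·(5−3) + 8·(3−3)) = ½·(-14 + 12 + 0) = -1.
[WYZ] = ½·((84/13)·(3−5) + 6·(5−(41/13)) + 8·(41/13−3)) = ½·(-168/13 + 144/13 + 16/13) = -4/13, so the X-coordinate is (-4/13)/(-1) = 4/13.
[XWZ] = ½·(7·(41/13−5) + (84/13)·(5−3) + 8·(3−(41/13))) = ½·(-168/13 + 168/13 − 16/13) = -8/13, so the Y-coordinate is 8/13.
[XYW] = ½·(7·(3−(41/13)) + 6·(41/13−3) + (84/13)·(3−3)) = ½·(-14/13 + 12/13 + 0) = -1/13, so the Z-coordinate is 1/13.

(4/13, 8/13, 1/13)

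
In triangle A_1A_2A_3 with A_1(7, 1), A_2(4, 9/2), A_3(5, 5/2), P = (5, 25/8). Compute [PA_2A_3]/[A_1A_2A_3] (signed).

[A_1A_2A_3] = ½·(7·(9/2−(5/2)) + 4·(5/2−1) + 5·(1−(9/2))) = ½·(14 + 6 − 35/2) = 5/4.
[PA_2A_3] = ½·(5·(9/2−(5/2)) + 4·(5/2−(25/8)) + 5·(25/8−(9/2))) = ½·(10 − 5/2 − 55/8) = 5/16, so the ratio is (5/16)/(5/4) = 1/4.

1/4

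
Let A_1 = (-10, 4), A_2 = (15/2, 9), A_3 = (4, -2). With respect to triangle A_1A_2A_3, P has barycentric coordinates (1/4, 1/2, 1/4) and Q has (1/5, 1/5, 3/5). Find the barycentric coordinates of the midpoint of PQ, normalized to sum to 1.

(9/40, 7/20, 17/40)

Since both coordinate triples sum to 1, the midpoint's barycentrics are the componentwise average.
(1/4+1/5)/2 = 9/40; similarly 7/20 and 17/40.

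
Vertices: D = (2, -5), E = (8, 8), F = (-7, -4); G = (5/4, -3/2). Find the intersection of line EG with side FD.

Barycentric coordinates of G with respect to DEF: (1/2, 1/4, 1/4).
On side FD the E-coordinate is zero; dropping G's E-weight 1/4 and renormalizing the remaining 1/4 : 1/2 gives weights 1/3, 2/3 on F, D.
H = (1/3)·(-7, -4) + (2/3)·(2, -5) = (-1, -14/3).

(-1, -14/3)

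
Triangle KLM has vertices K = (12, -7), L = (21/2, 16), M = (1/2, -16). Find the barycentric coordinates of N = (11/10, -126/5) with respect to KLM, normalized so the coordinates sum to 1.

(2/5, -2/5, 1)

Signed area of the reference triangle: [KLM] = ½·(12·(16−(-16)) + (21/2)·(-16−(-7)) + (1/2)·(-7−16)) = ½·(384 − 189/2 − 23/2) = 139.
[NLM] = ½·((11/10)·(16−(-16)) + (21/2)·(-16−(-126/5)) + (1/2)·(-126/5−16)) = ½·(176/5 + 483/5 − 103/5) = 278/5, so the K-coordinate is (278/5)/139 = 2/5.
[KNM] = ½·(12·(-126/5−(-16)) + (11/10)·(-16−(-7)) + (1/2)·(-7−(-126/5))) = ½·(-552/5 − 99/10 + 91/10) = -278/5, so the L-coordinate is -2/5.
[KLN] = ½·(12·(16−(-126/5)) + (21/2)·(-126/5−(-7)) + (11/10)·(-7−16)) = ½·(2472/5 − 1911/10 − 253/10) = 139, so the M-coordinate is 1.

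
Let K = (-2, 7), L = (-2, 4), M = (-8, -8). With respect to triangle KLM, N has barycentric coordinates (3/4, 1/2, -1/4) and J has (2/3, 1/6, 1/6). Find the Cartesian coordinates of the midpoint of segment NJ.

(-7/4, 53/8)

Barycentric coordinates of the midpoint are the average: (17/24, 1/3, -1/24).
Converting: (17/24)·K + (1/3)·L + (-1/24)·M = (-7/4, 53/8).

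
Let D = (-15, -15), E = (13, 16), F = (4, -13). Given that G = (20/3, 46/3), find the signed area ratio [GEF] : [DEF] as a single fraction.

[DEF] = ½·((-15)·(16−(-13)) + 13·(-13−(-15)) + 4·(-15−16)) = ½·(-435 + 26 − 124) = -533/2.
[GEF] = ½·((20/3)·(16−(-13)) + 13·(-13−(46/3)) + 4·(46/3−16)) = ½·(580/3 − 1105/3 − 8/3) = -533/6, so the ratio is (-533/6)/(-533/2) = 1/3.

1/3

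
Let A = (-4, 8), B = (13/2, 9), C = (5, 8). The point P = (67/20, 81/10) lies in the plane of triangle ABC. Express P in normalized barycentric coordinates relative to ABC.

(1/5, 1/10, 7/10)

Signed area of the reference triangle: [ABC] = ½·((-4)·(9−8) + (13/2)·(8−8) + 5·(8−9)) = ½·(-4 + 0 − 5) = -9/2.
[PBC] = ½·((67/20)·(9−8) + (13/2)·(8−(81/10)) + 5·(81/10−9)) = ½·(67/20 − 13/20 − 9/2) = -9/10, so the A-coordinate is (-9/10)/(-9/2) = 1/5.
[APC] = ½·((-4)·(81/10−8) + (67/20)·(8−8) + 5·(8−(81/10))) = ½·(-2/5 + 0 − 1/2) = -9/20, so the B-coordinate is 1/10.
[ABP] = ½·((-4)·(9−(81/10)) + (13/2)·(81/10−8) + (67/20)·(8−9)) = ½·(-18/5 + 13/20 − 67/20) = -63/20, so the C-coordinate is 7/10.
Check: 1/5 + 1/10 + 7/10 = 1.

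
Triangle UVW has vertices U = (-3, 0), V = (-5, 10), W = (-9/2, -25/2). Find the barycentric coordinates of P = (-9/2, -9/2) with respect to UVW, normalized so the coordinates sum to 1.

Signed area of the reference triangle: [UVW] = ½·((-3)·(10−(-25/2)) + (-5)·(-25/2−0) + (-9/2)·(0−10)) = ½·(-135/2 + 125/2 + 45) = 20.
[PVW] = ½·((-9/2)·(10−(-25/2)) + (-5)·(-25/2−(-9/2)) + (-9/2)·(-9/2−10)) = ½·(-405/4 + 40 + 261/4) = 2, so the U-coordinate is 2/20 = 1/10.
[UPW] = ½·((-3)·(-9/2−(-25/2)) + (-9/2)·(-25/2−0) + (-9/2)·(0−(-9/2))) = ½·(-24 + 225/4 − 81/4) = 6, so the V-coordinate is 3/10.
[UVP] = ½·((-3)·(10−(-9/2)) + (-5)·(-9/2−0) + (-9/2)·(0−10)) = ½·(-87/2 + 45/2 + 45) = 12, so the W-coordinate is 3/5.
Check: 1/10 + 3/10 + 3/5 = 1.

(1/10, 3/10, 3/5)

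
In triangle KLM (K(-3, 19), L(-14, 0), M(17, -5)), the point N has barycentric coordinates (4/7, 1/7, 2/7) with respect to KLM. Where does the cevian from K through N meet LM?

Line KN meets LM where the K-coordinate vanishes; zeroing N's K-weight and renormalizing leaves L, M-weights 1/7 : 2/7 → (1/3, 2/3).
So J = (1/3)·L + (2/3)·M = (20/3, -10/3).

(20/3, -10/3)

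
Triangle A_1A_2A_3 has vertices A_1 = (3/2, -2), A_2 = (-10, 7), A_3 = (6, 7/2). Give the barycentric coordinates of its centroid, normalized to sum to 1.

The centroid is the average of the vertices, so each weight is 1/3.

(1/3, 1/3, 1/3)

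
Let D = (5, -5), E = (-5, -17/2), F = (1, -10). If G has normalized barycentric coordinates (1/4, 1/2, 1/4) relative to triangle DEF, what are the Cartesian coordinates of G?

G = (1/4)·D + (1/2)·E + (1/4)·F.
x-coordinate: (1/4)·5 + (1/2)·(-5) + (1/4)·1 = -1.
y-coordinate: (1/4)·(-5) + (1/2)·(-17/2) + (1/4)·(-10) = -8.

(-1, -8)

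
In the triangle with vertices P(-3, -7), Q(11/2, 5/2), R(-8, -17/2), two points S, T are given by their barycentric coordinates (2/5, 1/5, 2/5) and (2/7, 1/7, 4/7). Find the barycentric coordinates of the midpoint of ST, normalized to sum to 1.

Since both coordinate triples sum to 1, the midpoint's barycentrics are the componentwise average.
(2/5+2/7)/2 = 12/35; similarly 6/35 and 17/35.

(12/35, 6/35, 17/35)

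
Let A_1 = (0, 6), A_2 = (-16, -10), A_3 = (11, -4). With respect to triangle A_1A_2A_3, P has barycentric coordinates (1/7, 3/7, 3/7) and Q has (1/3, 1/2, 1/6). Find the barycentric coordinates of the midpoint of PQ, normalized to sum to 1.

Since both coordinate triples sum to 1, the midpoint's barycentrics are the componentwise average.
(1/7+1/3)/2 = 5/21; similarly 13/28 and 25/84.

(5/21, 13/28, 25/84)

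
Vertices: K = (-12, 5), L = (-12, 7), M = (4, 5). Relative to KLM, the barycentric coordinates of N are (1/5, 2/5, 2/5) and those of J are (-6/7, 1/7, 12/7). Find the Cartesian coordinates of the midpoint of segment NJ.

(172/35, 194/35)

Barycentric coordinates of the midpoint are the average: (-23/70, 19/70, 37/35).
Converting: (-23/70)·K + (19/70)·L + (37/35)·M = (172/35, 194/35).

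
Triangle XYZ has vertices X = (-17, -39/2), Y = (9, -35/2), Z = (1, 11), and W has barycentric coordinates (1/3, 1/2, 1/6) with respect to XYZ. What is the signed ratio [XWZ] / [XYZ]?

The signed ratio [XWZ]/[XYZ] equals the barycentric coordinate of W at vertex Y, which is 1/2.

1/2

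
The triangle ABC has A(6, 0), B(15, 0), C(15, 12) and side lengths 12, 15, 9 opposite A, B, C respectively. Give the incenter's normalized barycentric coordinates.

The incenter has barycentric coordinates proportional to the opposite side lengths: (12 : 15 : 9).
Normalizing by 12+15+9 = 36 gives (1/3, 5/12, 1/4).

(1/3, 5/12, 1/4)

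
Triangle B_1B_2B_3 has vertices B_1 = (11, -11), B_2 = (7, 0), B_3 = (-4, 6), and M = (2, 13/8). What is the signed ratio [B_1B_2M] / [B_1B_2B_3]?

1/2

[B_1B_2B_3] = ½·(11·(0−6) + 7·(6−(-11)) + (-4)·(-11−0)) = ½·(-66 + 119 + 44) = 97/2.
[B_1B_2M] = ½·(11·(0−(13/8)) + 7·(13/8−(-11)) + 2·(-11−0)) = ½·(-143/8 + 707/8 − 22) = 97/4, so the ratio is (97/4)/(97/2) = 1/2.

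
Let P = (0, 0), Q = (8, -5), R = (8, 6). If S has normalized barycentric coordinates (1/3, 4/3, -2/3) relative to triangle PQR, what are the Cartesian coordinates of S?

(16/3, -32/3)

S = (1/3)·P + (4/3)·Q + (-2/3)·R.
x-coordinate: (1/3)·0 + (4/3)·8 + (-2/3)·8 = 16/3.
y-coordinate: (1/3)·0 + (4/3)·(-5) + (-2/3)·6 = -32/3.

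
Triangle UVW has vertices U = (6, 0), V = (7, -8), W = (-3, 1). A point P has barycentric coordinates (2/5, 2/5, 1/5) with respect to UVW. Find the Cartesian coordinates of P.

(23/5, -3)

P = (2/5)·U + (2/5)·V + (1/5)·W.
x-coordinate: (2/5)·6 + (2/5)·7 + (1/5)·(-3) = 23/5.
y-coordinate: (2/5)·0 + (2/5)·(-8) + (1/5)·1 = -3.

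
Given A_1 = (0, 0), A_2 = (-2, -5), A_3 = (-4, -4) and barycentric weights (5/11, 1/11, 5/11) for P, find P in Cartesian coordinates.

P = (5/11)·A_1 + (1/11)·A_2 + (5/11)·A_3.
x-coordinate: (5/11)·0 + (1/11)·(-2) + (5/11)·(-4) = -2.
y-coordinate: (5/11)·0 + (1/11)·(-5) + (5/11)·(-4) = -25/11.

(-2, -25/11)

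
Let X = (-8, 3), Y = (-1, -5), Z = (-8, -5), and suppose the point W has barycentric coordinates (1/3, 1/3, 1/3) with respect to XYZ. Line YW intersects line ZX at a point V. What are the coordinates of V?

Line YW meets ZX where the Y-coordinate vanishes; zeroing W's Y-weight and renormalizing leaves Z, X-weights 1/3 : 1/3 → (1/2, 1/2).
So V = (1/2)·Z + (1/2)·X = (-8, -1).

(-8, -1)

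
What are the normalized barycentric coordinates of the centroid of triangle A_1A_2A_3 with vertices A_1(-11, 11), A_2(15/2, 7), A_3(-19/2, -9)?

The centroid is the average of the vertices, so each weight is 1/3.

(1/3, 1/3, 1/3)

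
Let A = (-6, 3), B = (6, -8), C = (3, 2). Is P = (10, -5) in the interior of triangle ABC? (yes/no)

no

Barycentric coordinates of P: (-49/87, 56/87, 80/87).
The three coordinates are negative, positive, positive; a point is interior exactly when all three are positive.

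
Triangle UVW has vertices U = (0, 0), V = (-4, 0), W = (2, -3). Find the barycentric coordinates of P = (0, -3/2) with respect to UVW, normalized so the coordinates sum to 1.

Signed area of the reference triangle: [UVW] = ½·(0·(0−(-3)) + (-4)·(-3−0) + 2·(0−0)) = ½·(0 + 12 + 0) = 6.
[PVW] = ½·(0·(0−(-3)) + (-4)·(-3−(-3/2)) + 2·(-3/2−0)) = ½·(0 + 6 − 3) = 3/2, so the U-coordinate is (3/2)/6 = 1/4.
[UPW] = ½·(0·(-3/2−(-3)) + 0·(-3−0) + 2·(0−(-3/2))) = ½·(0 + 0 + 3) = 3/2, so the V-coordinate is 1/4.
[UVP] = ½·(0·(0−(-3/2)) + (-4)·(-3/2−0) + 0·(0−0)) = ½·(0 + 6 + 0) = 3, so the W-coordinate is 1/2.
Check: 1/4 + 1/4 + 1/2 = 1.

(1/4, 1/4, 1/2)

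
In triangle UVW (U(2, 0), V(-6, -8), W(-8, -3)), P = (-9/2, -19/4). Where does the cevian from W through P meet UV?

Barycentric coordinates of P with respect to UVW: (1/4, 1/2, 1/4).
On side UV the W-coordinate is zero; dropping P's W-weight 1/4 and renormalizing the remaining 1/4 : 1/2 gives weights 1/3, 2/3 on U, V.
Q = (1/3)·(2, 0) + (2/3)·(-6, -8) = (-10/3, -16/3).

(-10/3, -16/3)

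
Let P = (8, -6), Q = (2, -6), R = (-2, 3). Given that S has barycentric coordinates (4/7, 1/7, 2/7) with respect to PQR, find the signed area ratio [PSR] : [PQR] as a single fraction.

The signed ratio [PSR]/[PQR] equals the barycentric coordinate of S at vertex Q, which is 1/7.

1/7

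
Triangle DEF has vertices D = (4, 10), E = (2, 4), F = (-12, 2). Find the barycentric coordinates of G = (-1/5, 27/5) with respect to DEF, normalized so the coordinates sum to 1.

Signed area of the reference triangle: [DEF] = ½·(4·(4−2) + 2·(2−10) + (-12)·(10−4)) = ½·(8 − 16 − 72) = -40.
[GEF] = ½·((-1/5)·(4−2) + 2·(2−(27/5)) + (-12)·(27/5−4)) = ½·(-2/5 − 34/5 − 84/5) = -12, so the D-coordinate is (-12)/(-40) = 3/10.
[DGF] = ½·(4·(27/5−2) + (-1/5)·(2−10) + (-12)·(10−(27/5))) = ½·(68/5 + 8/5 − 276/5) = -20, so the E-coordinate is 1/2.
[DEG] = ½·(4·(4−(27/5)) + 2·(27/5−10) + (-1/5)·(10−4)) = ½·(-28/5 − 46/5 − 6/5) = -8, so the F-coordinate is 1/5.
Check: 3/10 + 1/2 + 1/5 = 1.

(3/10, 1/2, 1/5)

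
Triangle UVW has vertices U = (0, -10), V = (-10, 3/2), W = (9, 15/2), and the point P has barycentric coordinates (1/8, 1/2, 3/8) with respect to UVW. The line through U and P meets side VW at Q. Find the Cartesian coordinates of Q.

(-13/7, 57/14)

Line UP meets VW where the U-coordinate vanishes; zeroing P's U-weight and renormalizing leaves V, W-weights 1/2 : 3/8 → (4/7, 3/7).
So Q = (4/7)·V + (3/7)·W = (-13/7, 57/14).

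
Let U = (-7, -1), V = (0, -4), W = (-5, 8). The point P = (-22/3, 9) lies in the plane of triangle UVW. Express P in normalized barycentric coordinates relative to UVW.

Signed area of the reference triangle: [UVW] = ½·((-7)·(-4−8) + 0·(8−(-1)) + (-5)·(-1−(-4))) = ½·(84 + 0 − 15) = 69/2.
[PVW] = ½·((-22/3)·(-4−8) + 0·(8−9) + (-5)·(9−(-4))) = ½·(88 + 0 − 65) = 23/2, so the U-coordinate is (23/2)/(69/2) = 1/3.
[UPW] = ½·((-7)·(9−8) + (-22/3)·(8−(-1)) + (-5)·(-1−9)) = ½·(-7 − 66 + 50) = -23/2, so the V-coordinate is -1/3.
[UVP] = ½·((-7)·(-4−9) + 0·(9−(-1)) + (-22/3)·(-1−(-4))) = ½·(91 + 0 − 22) = 69/2, so the W-coordinate is 1.
Check: 1/3 − 1/3 + 1 = 1.

(1/3, -1/3, 1)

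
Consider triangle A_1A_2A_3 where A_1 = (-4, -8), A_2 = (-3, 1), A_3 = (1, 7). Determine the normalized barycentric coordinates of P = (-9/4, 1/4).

(1/4, 1/2, 1/4)

Signed area of the reference triangle: [A_1A_2A_3] = ½·((-4)·(1−7) + (-3)·(7−(-8)) + 1·(-8−1)) = ½·(24 − 45 − 9) = -15.
[PA_2A_3] = ½·((-9/4)·(1−7) + (-3)·(7−(1/4)) + 1·(1/4−1)) = ½·(27/2 − 81/4 − 3/4) = -15/4, so the A_1-coordinate is (-15/4)/(-15) = 1/4.
[A_1PA_3] = ½·((-4)·(1/4−7) + (-9/4)·(7−(-8)) + 1·(-8−(1/4))) = ½·(27 − 135/4 − 33/4) = -15/2, so the A_2-coordinate is 1/2.
[A_1A_2P] = ½·((-4)·(1−(1/4)) + (-3)·(1/4−(-8)) + (-9/4)·(-8−1)) = ½·(-3 − 99/4 + 81/4) = -15/4, so the A_3-coordinate is 1/4.
Check: 1/4 + 1/2 + 1/4 = 1.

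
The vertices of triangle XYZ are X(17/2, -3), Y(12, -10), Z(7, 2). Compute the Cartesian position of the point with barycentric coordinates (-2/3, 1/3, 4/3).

(23/3, 4/3)

W = (-2/3)·X + (1/3)·Y + (4/3)·Z.
x-coordinate: (-2/3)·(17/2) + (1/3)·12 + (4/3)·7 = 23/3.
y-coordinate: (-2/3)·(-3) + (1/3)·(-10) + (4/3)·2 = 4/3.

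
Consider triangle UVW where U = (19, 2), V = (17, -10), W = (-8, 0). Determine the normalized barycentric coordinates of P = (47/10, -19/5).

Signed area of the reference triangle: [UVW] = ½·(19·(-10−0) + 17·(0−2) + (-8)·(2−(-10))) = ½·(-190 − 34 − 96) = -160.
[PVW] = ½·((47/10)·(-10−0) + 17·(0−(-19/5)) + (-8)·(-19/5−(-10))) = ½·(-47 + 323/5 − 248/5) = -16, so the U-coordinate is (-16)/(-160) = 1/10.
[UPW] = ½·(19·(-19/5−0) + (47/10)·(0−2) + (-8)·(2−(-19/5))) = ½·(-361/5 − 47/5 − 232/5) = -64, so the V-coordinate is 2/5.
[UVP] = ½·(19·(-10−(-19/5)) + 17·(-19/5−2) + (47/10)·(2−(-10))) = ½·(-589/5 − 493/5 + 282/5) = -80, so the W-coordinate is 1/2.
Check: 1/10 + 2/5 + 1/2 = 1.

(1/10, 2/5, 1/2)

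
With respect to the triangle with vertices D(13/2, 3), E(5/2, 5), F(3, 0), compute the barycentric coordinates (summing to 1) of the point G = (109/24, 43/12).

(1/2, 5/12, 1/12)

Signed area of the reference triangle: [DEF] = ½·((13/2)·(5−0) + (5/2)·(0−3) + 3·(3−5)) = ½·(65/2 − 15/2 − 6) = 19/2.
[GEF] = ½·((109/24)·(5−0) + (5/2)·(0−(43/12)) + 3·(43/12−5)) = ½·(545/24 − 215/24 − 17/4) = 19/4, so the D-coordinate is (19/4)/(19/2) = 1/2.
[DGF] = ½·((13/2)·(43/12−0) + (109/24)·(0−3) + 3·(3−(43/12))) = ½·(559/24 − 109/8 − 7/4) = 95/24, so the E-coordinate is 5/12.
[DEG] = ½·((13/2)·(5−(43/12)) + (5/2)·(43/12−3) + (109/24)·(3−5)) = ½·(221/24 + 35/24 − 109/12) = 19/24, so the F-coordinate is 1/12.
Check: 1/2 + 5/12 + 1/12 = 1.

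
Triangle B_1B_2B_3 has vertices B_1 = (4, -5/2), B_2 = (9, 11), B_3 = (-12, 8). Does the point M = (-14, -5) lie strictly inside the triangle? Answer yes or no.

no

Barycentric coordinates of M: (178/179, -458/537, 461/537).
The three coordinates are positive, negative, positive; a point is interior exactly when all three are positive.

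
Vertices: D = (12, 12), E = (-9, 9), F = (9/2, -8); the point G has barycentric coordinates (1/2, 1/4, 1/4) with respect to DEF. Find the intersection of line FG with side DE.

(5, 11)

Line FG meets DE where the F-coordinate vanishes; zeroing G's F-weight and renormalizing leaves D, E-weights 1/2 : 1/4 → (2/3, 1/3).
So H = (2/3)·D + (1/3)·E = (5, 11).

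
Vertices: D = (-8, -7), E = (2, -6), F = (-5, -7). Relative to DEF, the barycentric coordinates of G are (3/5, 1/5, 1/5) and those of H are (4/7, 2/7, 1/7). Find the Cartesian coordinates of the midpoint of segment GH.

Barycentric coordinates of the midpoint are the average: (41/70, 17/70, 6/35).
Converting: (41/70)·D + (17/70)·E + (6/35)·F = (-177/35, -473/70).

(-177/35, -473/70)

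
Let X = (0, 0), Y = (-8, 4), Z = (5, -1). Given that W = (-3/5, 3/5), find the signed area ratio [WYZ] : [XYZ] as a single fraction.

[XYZ] = ½·(0·(4−(-1)) + (-8)·(-1−0) + 5·(0−4)) = ½·(0 + 8 − 20) = -6.
[WYZ] = ½·((-3/5)·(4−(-1)) + (-8)·(-1−(3/5)) + 5·(3/5−4)) = ½·(-3 + 64/5 − 17) = -18/5, so the ratio is (-18/5)/(-6) = 3/5.

3/5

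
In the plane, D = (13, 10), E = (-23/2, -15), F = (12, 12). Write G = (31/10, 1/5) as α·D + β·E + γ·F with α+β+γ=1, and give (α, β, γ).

Signed area of the reference triangle: [DEF] = ½·(13·(-15−12) + (-23/2)·(12−10) + 12·(10−(-15))) = ½·(-351 − 23 + 300) = -37.
[GEF] = ½·((31/10)·(-15−12) + (-23/2)·(12−(1/5)) + 12·(1/5−(-15))) = ½·(-837/10 − 1357/10 + 912/5) = -37/2, so the D-coordinate is (-37/2)/(-37) = 1/2.
[DGF] = ½·(13·(1/5−12) + (31/10)·(12−10) + 12·(10−(1/5))) = ½·(-767/5 + 31/5 + 588/5) = -74/5, so the E-coordinate is 2/5.
[DEG] = ½·(13·(-15−(1/5)) + (-23/2)·(1/5−10) + (31/10)·(10−(-15))) = ½·(-988/5 + 1127/10 + 155/2) = -37/10, so the F-coordinate is 1/10.

(1/2, 2/5, 1/10)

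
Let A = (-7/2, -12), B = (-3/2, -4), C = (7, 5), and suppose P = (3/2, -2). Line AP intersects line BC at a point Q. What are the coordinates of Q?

(11/4, 1/2)

Barycentric coordinates of P with respect to ABC: (1/5, 2/5, 2/5).
On side BC the A-coordinate is zero; dropping P's A-weight 1/5 and renormalizing the remaining 2/5 : 2/5 gives weights 1/2, 1/2 on B, C.
Q = (1/2)·(-3/2, -4) + (1/2)·(7, 5) = (11/4, 1/2).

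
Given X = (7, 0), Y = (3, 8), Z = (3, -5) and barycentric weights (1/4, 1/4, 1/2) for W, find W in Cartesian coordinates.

(4, -1/2)

W = (1/4)·X + (1/4)·Y + (1/2)·Z.
x-coordinate: (1/4)·7 + (1/4)·3 + (1/2)·3 = 4.
y-coordinate: (1/4)·0 + (1/4)·8 + (1/2)·(-5) = -1/2.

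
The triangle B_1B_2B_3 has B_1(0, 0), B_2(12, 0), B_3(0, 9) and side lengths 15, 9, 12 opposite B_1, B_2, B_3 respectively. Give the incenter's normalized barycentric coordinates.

The incenter has barycentric coordinates proportional to the opposite side lengths: (15 : 9 : 12).
Normalizing by 15+9+12 = 36 gives (5/12, 1/4, 1/3).

(5/12, 1/4, 1/3)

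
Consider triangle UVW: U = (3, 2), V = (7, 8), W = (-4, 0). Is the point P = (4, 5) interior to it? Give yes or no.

Barycentric coordinates of P: (9/34, 19/34, 3/17).
The three coordinates are positive, positive, positive; a point is interior exactly when all three are positive.

yes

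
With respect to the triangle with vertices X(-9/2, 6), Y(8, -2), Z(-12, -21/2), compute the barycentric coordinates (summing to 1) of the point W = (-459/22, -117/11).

Signed area of the reference triangle: [XYZ] = ½·((-9/2)·(-2−(-21/2)) + 8·(-21/2−6) + (-12)·(6−(-2))) = ½·(-153/4 − 132 − 96) = -1065/8.
[WYZ] = ½·((-459/22)·(-2−(-21/2)) + 8·(-21/2−(-117/11)) + (-12)·(-117/11−(-2))) = ½·(-7803/44 + 12/11 + 1140/11) = -3195/88, so the X-coordinate is (-3195/88)/(-1065/8) = 3/11.
[XWZ] = ½·((-9/2)·(-117/11−(-21/2)) + (-459/22)·(-21/2−6) + (-12)·(6−(-117/11))) = ½·(27/44 + 1377/4 − 2196/11) = 3195/44, so the Y-coordinate is -6/11.
[XYW] = ½·((-9/2)·(-2−(-117/11)) + 8·(-117/11−6) + (-459/22)·(6−(-2))) = ½·(-855/22 − 1464/11 − 1836/11) = -7455/44, so the Z-coordinate is 14/11.
Check: 3/11 − 6/11 + 14/11 = 1.

(3/11, -6/11, 14/11)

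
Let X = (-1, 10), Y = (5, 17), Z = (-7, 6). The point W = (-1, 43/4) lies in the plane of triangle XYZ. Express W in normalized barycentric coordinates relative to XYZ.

(1/2, 1/4, 1/4)

Signed area of the reference triangle: [XYZ] = ½·((-1)·(17−6) + 5·(6−10) + (-7)·(10−17)) = ½·(-11 − 20 + 49) = 9.
[WYZ] = ½·((-1)·(17−6) + 5·(6−(43/4)) + (-7)·(43/4−17)) = ½·(-11 − 95/4 + 175/4) = 9/2, so the X-coordinate is (9/2)/9 = 1/2.
[XWZ] = ½·((-1)·(43/4−6) + (-1)·(6−10) + (-7)·(10−(43/4))) = ½·(-19/4 + 4 + 21/4) = 9/4, so the Y-coordinate is 1/4.
[XYW] = ½·((-1)·(17−(43/4)) + 5·(43/4−10) + (-1)·(10−17)) = ½·(-25/4 + 15/4 + 7) = 9/4, so the Z-coordinate is 1/4.
Check: 1/2 + 1/4 + 1/4 = 1.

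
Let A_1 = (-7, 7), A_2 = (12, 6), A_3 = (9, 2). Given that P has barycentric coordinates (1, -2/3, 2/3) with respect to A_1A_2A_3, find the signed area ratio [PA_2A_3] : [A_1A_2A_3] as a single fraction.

1

The signed ratio [PA_2A_3]/[A_1A_2A_3] equals the barycentric coordinate of P at vertex A_1, which is 1.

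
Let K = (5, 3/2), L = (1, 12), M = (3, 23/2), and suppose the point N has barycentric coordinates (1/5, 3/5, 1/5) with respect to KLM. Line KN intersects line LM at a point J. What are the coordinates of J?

(3/2, 95/8)

Line KN meets LM where the K-coordinate vanishes; zeroing N's K-weight and renormalizing leaves L, M-weights 3/5 : 1/5 → (3/4, 1/4).
So J = (3/4)·L + (1/4)·M = (3/2, 95/8).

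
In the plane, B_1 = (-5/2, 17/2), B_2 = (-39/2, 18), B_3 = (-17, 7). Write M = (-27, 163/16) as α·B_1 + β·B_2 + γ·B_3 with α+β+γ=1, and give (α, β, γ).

(-5/8, 3/8, 5/4)

Signed area of the reference triangle: [B_1B_2B_3] = ½·((-5/2)·(18−7) + (-39/2)·(7−(17/2)) + (-17)·(17/2−18)) = ½·(-55/2 + 117/4 + 323/2) = 653/8.
[MB_2B_3] = ½·((-27)·(18−7) + (-39/2)·(7−(163/16)) + (-17)·(163/16−18)) = ½·(-297 + 1989/32 + 2125/16) = -3265/64, so the B_1-coordinate is (-3265/64)/(653/8) = -5/8.
[B_1MB_3] = ½·((-5/2)·(163/16−7) + (-27)·(7−(17/2)) + (-17)·(17/2−(163/16))) = ½·(-255/32 + 81/2 + 459/16) = 1959/64, so the B_2-coordinate is 3/8.
[B_1B_2M] = ½·((-5/2)·(18−(163/16)) + (-39/2)·(163/16−(17/2)) + (-27)·(17/2−18)) = ½·(-625/32 − 1053/32 + 513/2) = 3265/32, so the B_3-coordinate is 5/4.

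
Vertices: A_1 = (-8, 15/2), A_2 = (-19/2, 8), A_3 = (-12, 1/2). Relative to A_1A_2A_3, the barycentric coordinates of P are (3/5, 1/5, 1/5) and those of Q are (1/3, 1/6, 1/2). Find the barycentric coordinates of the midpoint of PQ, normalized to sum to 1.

Since both coordinate triples sum to 1, the midpoint's barycentrics are the componentwise average.
(3/5+1/3)/2 = 7/15; similarly 11/60 and 7/20.

(7/15, 11/60, 7/20)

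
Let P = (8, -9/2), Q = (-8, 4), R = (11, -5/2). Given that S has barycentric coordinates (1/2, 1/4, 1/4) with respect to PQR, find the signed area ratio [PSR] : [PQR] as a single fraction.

The signed ratio [PSR]/[PQR] equals the barycentric coordinate of S at vertex Q, which is 1/4.

1/4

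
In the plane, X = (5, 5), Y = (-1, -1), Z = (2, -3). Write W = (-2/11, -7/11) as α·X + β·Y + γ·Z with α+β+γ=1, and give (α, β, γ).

(1/11, 9/11, 1/11)

Signed area of the reference triangle: [XYZ] = ½·(5·(-1−(-3)) + (-1)·(-3−5) + 2·(5−(-1))) = ½·(10 + 8 + 12) = 15.
[WYZ] = ½·((-2/11)·(-1−(-3)) + (-1)·(-3−(-7/11)) + 2·(-7/11−(-1))) = ½·(-4/11 + 26/11 + 8/11) = 15/11, so the X-coordinate is (15/11)/15 = 1/11.
[XWZ] = ½·(5·(-7/11−(-3)) + (-2/11)·(-3−5) + 2·(5−(-7/11))) = ½·(130/11 + 16/11 + 124/11) = 135/11, so the Y-coordinate is 9/11.
[XYW] = ½·(5·(-1−(-7/11)) + (-1)·(-7/11−5) + (-2/11)·(5−(-1))) = ½·(-20/11 + 62/11 − 12/11) = 15/11, so the Z-coordinate is 1/11.
Check: 1/11 + 9/11 + 1/11 = 1.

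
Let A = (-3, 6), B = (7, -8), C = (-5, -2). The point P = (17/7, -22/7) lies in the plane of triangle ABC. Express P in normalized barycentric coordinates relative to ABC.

(2/7, 4/7, 1/7)

Signed area of the reference triangle: [ABC] = ½·((-3)·(-8−(-2)) + 7·(-2−6) + (-5)·(6−(-8))) = ½·(18 − 56 − 70) = -54.
[PBC] = ½·((17/7)·(-8−(-2)) + 7·(-2−(-22/7)) + (-5)·(-22/7−(-8))) = ½·(-102/7 + 8 − 170/7) = -108/7, so the A-coordinate is (-108/7)/(-54) = 2/7.
[APC] = ½·((-3)·(-22/7−(-2)) + (17/7)·(-2−6) + (-5)·(6−(-22/7))) = ½·(24/7 − 136/7 − 320/7) = -216/7, so the B-coordinate is 4/7.
[ABP] = ½·((-3)·(-8−(-22/7)) + 7·(-22/7−6) + (17/7)·(6−(-8))) = ½·(102/7 − 64 + 34) = -54/7, so the C-coordinate is 1/7.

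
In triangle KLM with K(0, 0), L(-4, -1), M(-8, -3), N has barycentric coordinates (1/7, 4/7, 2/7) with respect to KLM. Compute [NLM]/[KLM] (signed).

The signed ratio [NLM]/[KLM] equals the barycentric coordinate of N at vertex K, which is 1/7.

1/7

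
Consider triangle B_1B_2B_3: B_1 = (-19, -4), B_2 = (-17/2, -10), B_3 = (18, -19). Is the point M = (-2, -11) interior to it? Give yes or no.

yes

Barycentric coordinates of M: (64/129, 8/129, 19/43).
The three coordinates are positive, positive, positive; a point is interior exactly when all three are positive.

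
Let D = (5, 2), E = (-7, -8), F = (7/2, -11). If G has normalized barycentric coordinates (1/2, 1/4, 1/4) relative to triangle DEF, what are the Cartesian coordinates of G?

(13/8, -15/4)

G = (1/2)·D + (1/4)·E + (1/4)·F.
x-coordinate: (1/2)·5 + (1/4)·(-7) + (1/4)·(7/2) = 13/8.
y-coordinate: (1/2)·2 + (1/4)·(-8) + (1/4)·(-11) = -15/4.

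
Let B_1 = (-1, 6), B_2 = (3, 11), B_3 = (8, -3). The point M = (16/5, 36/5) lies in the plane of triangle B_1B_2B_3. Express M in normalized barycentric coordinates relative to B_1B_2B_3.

Signed area of the reference triangle: [B_1B_2B_3] = ½·((-1)·(11−(-3)) + 3·(-3−6) + 8·(6−11)) = ½·(-14 − 27 − 40) = -81/2.
[MB_2B_3] = ½·((16/5)·(11−(-3)) + 3·(-3−(36/5)) + 8·(36/5−11)) = ½·(224/5 − 153/5 − 152/5) = -81/10, so the B_1-coordinate is (-81/10)/(-81/2) = 1/5.
[B_1MB_3] = ½·((-1)·(36/5−(-3)) + (16/5)·(-3−6) + 8·(6−(36/5))) = ½·(-51/5 − 144/5 − 48/5) = -243/10, so the B_2-coordinate is 3/5.
[B_1B_2M] = ½·((-1)·(11−(36/5)) + 3·(36/5−6) + (16/5)·(6−11)) = ½·(-19/5 + 18/5 − 16) = -81/10, so the B_3-coordinate is 1/5.
Check: 1/5 + 3/5 + 1/5 = 1.

(1/5, 3/5, 1/5)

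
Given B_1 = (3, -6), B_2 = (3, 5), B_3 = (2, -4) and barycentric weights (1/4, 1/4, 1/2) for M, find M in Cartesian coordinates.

M = (1/4)·B_1 + (1/4)·B_2 + (1/2)·B_3.
x-coordinate: (1/4)·3 + (1/4)·3 + (1/2)·2 = 5/2.
y-coordinate: (1/4)·(-6) + (1/4)·5 + (1/2)·(-4) = -9/4.

(5/2, -9/4)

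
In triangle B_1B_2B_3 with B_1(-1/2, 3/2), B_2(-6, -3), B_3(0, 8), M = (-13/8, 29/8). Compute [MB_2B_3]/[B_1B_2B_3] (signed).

[B_1B_2B_3] = ½·((-1/2)·(-3−8) + (-6)·(8−(3/2)) + 0·(3/2−(-3))) = ½·(11/2 − 39 + 0) = -67/4.
[MB_2B_3] = ½·((-13/8)·(-3−8) + (-6)·(8−(29/8)) + 0·(29/8−(-3))) = ½·(143/8 − 105/4 + 0) = -67/16, so the ratio is (-67/16)/(-67/4) = 1/4.

1/4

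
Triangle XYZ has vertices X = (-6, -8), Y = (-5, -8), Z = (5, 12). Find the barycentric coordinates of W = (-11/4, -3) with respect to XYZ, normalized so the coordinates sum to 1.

Signed area of the reference triangle: [XYZ] = ½·((-6)·(-8−12) + (-5)·(12−(-8)) + 5·(-8−(-8))) = ½·(120 − 100 + 0) = 10.
[WYZ] = ½·((-11/4)·(-8−12) + (-5)·(12−(-3)) + 5·(-3−(-8))) = ½·(55 − 75 + 25) = 5/2, so the X-coordinate is (5/2)/10 = 1/4.
[XWZ] = ½·((-6)·(-3−12) + (-11/4)·(12−(-8)) + 5·(-8−(-3))) = ½·(90 − 55 − 25) = 5, so the Y-coordinate is 1/2.
[XYW] = ½·((-6)·(-8−(-3)) + (-5)·(-3−(-8)) + (-11/4)·(-8−(-8))) = ½·(30 − 25 + 0) = 5/2, so the Z-coordinate is 1/4.

(1/4, 1/2, 1/4)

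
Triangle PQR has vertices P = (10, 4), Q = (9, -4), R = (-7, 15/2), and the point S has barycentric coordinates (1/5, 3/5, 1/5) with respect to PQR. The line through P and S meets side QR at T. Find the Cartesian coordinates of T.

(5, -9/8)

Line PS meets QR where the P-coordinate vanishes; zeroing S's P-weight and renormalizing leaves Q, R-weights 3/5 : 1/5 → (3/4, 1/4).
So T = (3/4)·Q + (1/4)·R = (5, -9/8).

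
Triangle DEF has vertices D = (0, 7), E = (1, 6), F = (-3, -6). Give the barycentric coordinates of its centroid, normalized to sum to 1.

The centroid is the average of the vertices, so each weight is 1/3.

(1/3, 1/3, 1/3)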